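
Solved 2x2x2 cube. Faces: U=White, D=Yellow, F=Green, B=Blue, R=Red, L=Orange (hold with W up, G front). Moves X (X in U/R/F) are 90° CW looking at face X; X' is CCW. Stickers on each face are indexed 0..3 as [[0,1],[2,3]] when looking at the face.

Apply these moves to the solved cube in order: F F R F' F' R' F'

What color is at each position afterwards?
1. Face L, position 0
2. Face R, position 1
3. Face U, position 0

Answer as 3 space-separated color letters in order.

Answer: O R W

Derivation:
After move 1 (F): F=GGGG U=WWOO R=WRWR D=RRYY L=OYOY
After move 2 (F): F=GGGG U=WWYY R=OROR D=WWYY L=OROR
After move 3 (R): R=OORR U=WGYG F=GWGY D=WBYB B=YBWB
After move 4 (F'): F=WYGG U=WGOR R=BOWR D=RRYB L=OGOY
After move 5 (F'): F=YGWG U=WGBW R=RORR D=GYYB L=OROO
After move 6 (R'): R=ORRR U=WWBY F=YGWW D=GGYG B=BBYB
After move 7 (F'): F=GWYW U=WWOR R=GRGR D=ROYG L=OYOB
Query 1: L[0] = O
Query 2: R[1] = R
Query 3: U[0] = W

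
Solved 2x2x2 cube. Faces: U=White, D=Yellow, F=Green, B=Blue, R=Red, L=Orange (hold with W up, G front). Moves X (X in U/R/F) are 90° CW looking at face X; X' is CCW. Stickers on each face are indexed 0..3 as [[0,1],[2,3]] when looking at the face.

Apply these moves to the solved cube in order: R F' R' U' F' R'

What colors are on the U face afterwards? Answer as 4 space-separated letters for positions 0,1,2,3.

Answer: W O Y R

Derivation:
After move 1 (R): R=RRRR U=WGWG F=GYGY D=YBYB B=WBWB
After move 2 (F'): F=YYGG U=WGRR R=BRYR D=OOYB L=OGOW
After move 3 (R'): R=RRBY U=WWRW F=YGGR D=OYYG B=BBOB
After move 4 (U'): U=WWWR F=OGGR R=YGBY B=RROB L=BBOW
After move 5 (F'): F=GROG U=WWYB R=YGOY D=BWYG L=BROW
After move 6 (R'): R=GYYO U=WOYR F=GWOB D=BRYG B=GRWB
Query: U face = WOYR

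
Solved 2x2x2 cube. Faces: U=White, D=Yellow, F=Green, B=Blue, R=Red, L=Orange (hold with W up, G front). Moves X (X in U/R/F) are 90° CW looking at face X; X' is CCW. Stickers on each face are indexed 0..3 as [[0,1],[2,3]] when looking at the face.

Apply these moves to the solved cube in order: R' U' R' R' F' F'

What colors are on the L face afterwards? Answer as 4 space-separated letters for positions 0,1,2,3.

Answer: Y W O R

Derivation:
After move 1 (R'): R=RRRR U=WBWB F=GWGW D=YGYG B=YBYB
After move 2 (U'): U=BBWW F=OOGW R=GWRR B=RRYB L=YBOO
After move 3 (R'): R=WRGR U=BYWR F=OBGW D=YOYW B=GRGB
After move 4 (R'): R=RRWG U=BGWG F=OYGR D=YBYW B=WROB
After move 5 (F'): F=YROG U=BGRW R=BRYG D=BOYW L=YGOW
After move 6 (F'): F=RGYO U=BGBY R=ORBG D=GWYW L=YWOR
Query: L face = YWOR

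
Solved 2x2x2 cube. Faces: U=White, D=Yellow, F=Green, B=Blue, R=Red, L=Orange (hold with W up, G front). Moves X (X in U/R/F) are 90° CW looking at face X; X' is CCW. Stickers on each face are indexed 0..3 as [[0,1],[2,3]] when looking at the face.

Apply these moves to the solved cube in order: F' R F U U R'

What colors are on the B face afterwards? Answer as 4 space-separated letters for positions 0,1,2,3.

Answer: B G Y B

Derivation:
After move 1 (F'): F=GGGG U=WWRR R=YRYR D=OOYY L=OWOW
After move 2 (R): R=YYRR U=WGRG F=GOGY D=OBYB B=RBWB
After move 3 (F): F=GGYO U=WGWW R=RYGR D=RYYB L=OOOB
After move 4 (U): U=WWWG F=RYYO R=RBGR B=OOWB L=GGOB
After move 5 (U): U=WWGW F=RBYO R=OOGR B=GGWB L=RYOB
After move 6 (R'): R=OROG U=WWGG F=RWYW D=RBYO B=BGYB
Query: B face = BGYB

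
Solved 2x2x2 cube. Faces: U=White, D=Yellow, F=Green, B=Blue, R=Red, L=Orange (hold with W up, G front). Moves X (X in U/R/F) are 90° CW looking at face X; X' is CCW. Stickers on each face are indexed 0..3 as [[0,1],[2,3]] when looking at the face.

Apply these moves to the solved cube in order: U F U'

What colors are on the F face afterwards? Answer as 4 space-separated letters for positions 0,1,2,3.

After move 1 (U): U=WWWW F=RRGG R=BBRR B=OOBB L=GGOO
After move 2 (F): F=GRGR U=WWOG R=WBWR D=RBYY L=GYOY
After move 3 (U'): U=WGWO F=GYGR R=GRWR B=WBBB L=OOOY
Query: F face = GYGR

Answer: G Y G R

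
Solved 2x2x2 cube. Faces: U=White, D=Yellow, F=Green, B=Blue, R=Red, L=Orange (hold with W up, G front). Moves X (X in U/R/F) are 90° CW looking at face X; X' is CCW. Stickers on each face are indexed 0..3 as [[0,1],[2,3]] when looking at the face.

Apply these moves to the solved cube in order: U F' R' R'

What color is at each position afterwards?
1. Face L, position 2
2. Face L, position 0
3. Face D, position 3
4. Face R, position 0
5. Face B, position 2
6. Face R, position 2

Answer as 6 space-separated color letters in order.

Answer: O G R R G B

Derivation:
After move 1 (U): U=WWWW F=RRGG R=BBRR B=OOBB L=GGOO
After move 2 (F'): F=RGRG U=WWBR R=YBYR D=GOYY L=GWOW
After move 3 (R'): R=BRYY U=WBBO F=RWRR D=GGYG B=YOOB
After move 4 (R'): R=RYBY U=WOBY F=RBRO D=GWYR B=GOGB
Query 1: L[2] = O
Query 2: L[0] = G
Query 3: D[3] = R
Query 4: R[0] = R
Query 5: B[2] = G
Query 6: R[2] = B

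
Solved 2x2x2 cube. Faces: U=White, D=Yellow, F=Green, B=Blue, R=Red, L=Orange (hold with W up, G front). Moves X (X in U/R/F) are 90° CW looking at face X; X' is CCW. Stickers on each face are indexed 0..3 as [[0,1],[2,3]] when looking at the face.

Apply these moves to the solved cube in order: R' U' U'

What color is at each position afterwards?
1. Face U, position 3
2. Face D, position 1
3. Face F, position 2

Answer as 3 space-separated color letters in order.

After move 1 (R'): R=RRRR U=WBWB F=GWGW D=YGYG B=YBYB
After move 2 (U'): U=BBWW F=OOGW R=GWRR B=RRYB L=YBOO
After move 3 (U'): U=BWBW F=YBGW R=OORR B=GWYB L=RROO
Query 1: U[3] = W
Query 2: D[1] = G
Query 3: F[2] = G

Answer: W G G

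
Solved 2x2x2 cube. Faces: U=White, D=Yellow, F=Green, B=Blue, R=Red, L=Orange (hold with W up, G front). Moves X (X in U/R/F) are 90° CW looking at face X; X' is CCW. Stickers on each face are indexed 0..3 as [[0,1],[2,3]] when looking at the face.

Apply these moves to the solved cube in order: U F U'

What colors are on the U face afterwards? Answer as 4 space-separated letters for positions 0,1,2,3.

Answer: W G W O

Derivation:
After move 1 (U): U=WWWW F=RRGG R=BBRR B=OOBB L=GGOO
After move 2 (F): F=GRGR U=WWOG R=WBWR D=RBYY L=GYOY
After move 3 (U'): U=WGWO F=GYGR R=GRWR B=WBBB L=OOOY
Query: U face = WGWO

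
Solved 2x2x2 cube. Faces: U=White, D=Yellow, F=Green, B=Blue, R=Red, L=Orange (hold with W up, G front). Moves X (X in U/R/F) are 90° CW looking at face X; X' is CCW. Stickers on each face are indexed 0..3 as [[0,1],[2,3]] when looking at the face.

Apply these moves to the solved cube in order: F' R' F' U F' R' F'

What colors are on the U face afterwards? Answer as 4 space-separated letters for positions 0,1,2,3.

Answer: R O B W

Derivation:
After move 1 (F'): F=GGGG U=WWRR R=YRYR D=OOYY L=OWOW
After move 2 (R'): R=RRYY U=WBRB F=GWGR D=OGYG B=YBOB
After move 3 (F'): F=WRGG U=WBRY R=GROY D=WWYG L=OBOR
After move 4 (U): U=RWYB F=GRGG R=YBOY B=OBOB L=WROR
After move 5 (F'): F=RGGG U=RWYO R=WBWY D=RRYG L=WBOY
After move 6 (R'): R=BYWW U=ROYO F=RWGO D=RGYG B=GBRB
After move 7 (F'): F=WORG U=ROBW R=GYRW D=BYYG L=WOOY
Query: U face = ROBW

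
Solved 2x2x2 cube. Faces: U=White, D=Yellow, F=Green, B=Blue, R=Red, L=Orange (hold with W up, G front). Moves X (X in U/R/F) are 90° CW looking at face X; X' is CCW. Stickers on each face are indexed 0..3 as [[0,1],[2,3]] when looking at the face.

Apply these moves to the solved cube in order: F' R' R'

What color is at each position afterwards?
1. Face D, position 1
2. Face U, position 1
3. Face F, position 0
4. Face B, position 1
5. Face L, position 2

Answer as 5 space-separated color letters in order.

Answer: W O G B O

Derivation:
After move 1 (F'): F=GGGG U=WWRR R=YRYR D=OOYY L=OWOW
After move 2 (R'): R=RRYY U=WBRB F=GWGR D=OGYG B=YBOB
After move 3 (R'): R=RYRY U=WORY F=GBGB D=OWYR B=GBGB
Query 1: D[1] = W
Query 2: U[1] = O
Query 3: F[0] = G
Query 4: B[1] = B
Query 5: L[2] = O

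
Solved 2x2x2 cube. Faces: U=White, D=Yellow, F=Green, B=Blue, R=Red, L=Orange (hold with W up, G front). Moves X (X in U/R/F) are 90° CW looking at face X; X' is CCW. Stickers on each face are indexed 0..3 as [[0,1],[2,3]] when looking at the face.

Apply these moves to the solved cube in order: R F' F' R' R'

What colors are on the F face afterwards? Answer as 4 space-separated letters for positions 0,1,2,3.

Answer: Y W Y W

Derivation:
After move 1 (R): R=RRRR U=WGWG F=GYGY D=YBYB B=WBWB
After move 2 (F'): F=YYGG U=WGRR R=BRYR D=OOYB L=OGOW
After move 3 (F'): F=YGYG U=WGBY R=OROR D=GWYB L=OROR
After move 4 (R'): R=RROO U=WWBW F=YGYY D=GGYG B=BBWB
After move 5 (R'): R=RORO U=WWBB F=YWYW D=GGYY B=GBGB
Query: F face = YWYW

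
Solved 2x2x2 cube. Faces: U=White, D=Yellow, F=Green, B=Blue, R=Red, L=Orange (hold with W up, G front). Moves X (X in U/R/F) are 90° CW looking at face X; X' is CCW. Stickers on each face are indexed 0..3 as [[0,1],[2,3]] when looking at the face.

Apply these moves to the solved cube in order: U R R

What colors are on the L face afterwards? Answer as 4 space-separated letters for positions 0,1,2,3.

Answer: G G O O

Derivation:
After move 1 (U): U=WWWW F=RRGG R=BBRR B=OOBB L=GGOO
After move 2 (R): R=RBRB U=WRWG F=RYGY D=YBYO B=WOWB
After move 3 (R): R=RRBB U=WYWY F=RBGO D=YWYW B=GORB
Query: L face = GGOO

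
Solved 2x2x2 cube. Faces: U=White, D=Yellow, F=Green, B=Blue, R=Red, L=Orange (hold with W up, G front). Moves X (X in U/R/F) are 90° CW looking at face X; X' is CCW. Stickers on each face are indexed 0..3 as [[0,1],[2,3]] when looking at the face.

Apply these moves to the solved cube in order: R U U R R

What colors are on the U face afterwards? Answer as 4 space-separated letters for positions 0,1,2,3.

Answer: G B G B

Derivation:
After move 1 (R): R=RRRR U=WGWG F=GYGY D=YBYB B=WBWB
After move 2 (U): U=WWGG F=RRGY R=WBRR B=OOWB L=GYOO
After move 3 (U): U=GWGW F=WBGY R=OORR B=GYWB L=RROO
After move 4 (R): R=RORO U=GBGY F=WBGB D=YWYG B=WYWB
After move 5 (R): R=RROO U=GBGB F=WWGG D=YWYW B=YYBB
Query: U face = GBGB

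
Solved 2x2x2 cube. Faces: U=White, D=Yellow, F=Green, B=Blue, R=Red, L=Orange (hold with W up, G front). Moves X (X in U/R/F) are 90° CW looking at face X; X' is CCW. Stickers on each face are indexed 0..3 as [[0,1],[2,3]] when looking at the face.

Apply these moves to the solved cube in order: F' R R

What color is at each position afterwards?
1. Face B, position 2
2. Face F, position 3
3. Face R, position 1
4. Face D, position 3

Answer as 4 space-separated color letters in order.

Answer: G B Y R

Derivation:
After move 1 (F'): F=GGGG U=WWRR R=YRYR D=OOYY L=OWOW
After move 2 (R): R=YYRR U=WGRG F=GOGY D=OBYB B=RBWB
After move 3 (R): R=RYRY U=WORY F=GBGB D=OWYR B=GBGB
Query 1: B[2] = G
Query 2: F[3] = B
Query 3: R[1] = Y
Query 4: D[3] = R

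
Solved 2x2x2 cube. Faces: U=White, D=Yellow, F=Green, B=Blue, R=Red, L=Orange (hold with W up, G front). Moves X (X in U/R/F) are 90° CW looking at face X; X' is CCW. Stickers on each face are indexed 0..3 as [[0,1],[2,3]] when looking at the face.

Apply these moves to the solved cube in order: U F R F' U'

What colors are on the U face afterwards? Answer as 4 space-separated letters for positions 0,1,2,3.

Answer: R R W W

Derivation:
After move 1 (U): U=WWWW F=RRGG R=BBRR B=OOBB L=GGOO
After move 2 (F): F=GRGR U=WWOG R=WBWR D=RBYY L=GYOY
After move 3 (R): R=WWRB U=WROR F=GBGY D=RBYO B=GOWB
After move 4 (F'): F=BYGG U=WRWR R=BWRB D=YYYO L=GROO
After move 5 (U'): U=RRWW F=GRGG R=BYRB B=BWWB L=GOOO
Query: U face = RRWW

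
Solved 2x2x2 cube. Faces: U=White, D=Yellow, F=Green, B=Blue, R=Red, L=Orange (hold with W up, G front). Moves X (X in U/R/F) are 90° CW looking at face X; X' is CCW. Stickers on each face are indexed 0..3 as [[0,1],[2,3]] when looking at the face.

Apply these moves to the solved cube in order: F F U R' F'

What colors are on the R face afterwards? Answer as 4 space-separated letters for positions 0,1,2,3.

After move 1 (F): F=GGGG U=WWOO R=WRWR D=RRYY L=OYOY
After move 2 (F): F=GGGG U=WWYY R=OROR D=WWYY L=OROR
After move 3 (U): U=YWYW F=ORGG R=BBOR B=ORBB L=GGOR
After move 4 (R'): R=BRBO U=YBYO F=OWGW D=WRYG B=YRWB
After move 5 (F'): F=WWOG U=YBBB R=RRWO D=GRYG L=GOOY
Query: R face = RRWO

Answer: R R W O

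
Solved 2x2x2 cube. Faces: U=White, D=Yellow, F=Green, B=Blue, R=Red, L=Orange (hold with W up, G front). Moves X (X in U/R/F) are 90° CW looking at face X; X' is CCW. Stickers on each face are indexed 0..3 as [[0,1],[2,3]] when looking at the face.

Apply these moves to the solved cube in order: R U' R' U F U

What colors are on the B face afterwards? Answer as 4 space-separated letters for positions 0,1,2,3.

Answer: O Y B B

Derivation:
After move 1 (R): R=RRRR U=WGWG F=GYGY D=YBYB B=WBWB
After move 2 (U'): U=GGWW F=OOGY R=GYRR B=RRWB L=WBOO
After move 3 (R'): R=YRGR U=GWWR F=OGGW D=YOYY B=BRBB
After move 4 (U): U=WGRW F=YRGW R=BRGR B=WBBB L=OGOO
After move 5 (F): F=GYWR U=WGOG R=RRWR D=GBYY L=OYOO
After move 6 (U): U=OWGG F=RRWR R=WBWR B=OYBB L=GYOO
Query: B face = OYBB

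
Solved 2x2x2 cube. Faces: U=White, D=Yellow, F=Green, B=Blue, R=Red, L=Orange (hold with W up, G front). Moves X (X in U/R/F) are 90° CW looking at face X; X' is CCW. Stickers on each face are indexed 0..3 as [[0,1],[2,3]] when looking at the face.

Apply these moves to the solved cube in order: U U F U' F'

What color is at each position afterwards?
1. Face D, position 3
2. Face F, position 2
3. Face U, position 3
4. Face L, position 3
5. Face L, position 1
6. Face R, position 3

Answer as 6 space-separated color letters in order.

After move 1 (U): U=WWWW F=RRGG R=BBRR B=OOBB L=GGOO
After move 2 (U): U=WWWW F=BBGG R=OORR B=GGBB L=RROO
After move 3 (F): F=GBGB U=WWOR R=WOWR D=ROYY L=RYOY
After move 4 (U'): U=WRWO F=RYGB R=GBWR B=WOBB L=GGOY
After move 5 (F'): F=YBRG U=WRGW R=OBRR D=GYYY L=GOOW
Query 1: D[3] = Y
Query 2: F[2] = R
Query 3: U[3] = W
Query 4: L[3] = W
Query 5: L[1] = O
Query 6: R[3] = R

Answer: Y R W W O R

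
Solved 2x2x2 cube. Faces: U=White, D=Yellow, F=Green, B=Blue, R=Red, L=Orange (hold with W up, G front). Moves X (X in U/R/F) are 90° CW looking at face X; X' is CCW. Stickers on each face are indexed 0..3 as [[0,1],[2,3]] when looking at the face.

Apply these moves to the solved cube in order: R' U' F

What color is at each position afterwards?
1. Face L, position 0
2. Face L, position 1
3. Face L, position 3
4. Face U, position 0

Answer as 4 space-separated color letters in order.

Answer: Y Y G B

Derivation:
After move 1 (R'): R=RRRR U=WBWB F=GWGW D=YGYG B=YBYB
After move 2 (U'): U=BBWW F=OOGW R=GWRR B=RRYB L=YBOO
After move 3 (F): F=GOWO U=BBOB R=WWWR D=RGYG L=YYOG
Query 1: L[0] = Y
Query 2: L[1] = Y
Query 3: L[3] = G
Query 4: U[0] = B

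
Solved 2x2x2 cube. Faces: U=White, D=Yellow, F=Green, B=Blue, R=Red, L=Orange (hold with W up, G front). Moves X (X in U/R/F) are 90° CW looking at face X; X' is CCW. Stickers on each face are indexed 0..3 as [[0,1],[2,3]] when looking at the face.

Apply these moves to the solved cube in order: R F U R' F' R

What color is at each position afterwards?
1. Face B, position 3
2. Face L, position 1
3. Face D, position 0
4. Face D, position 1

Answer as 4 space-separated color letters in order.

After move 1 (R): R=RRRR U=WGWG F=GYGY D=YBYB B=WBWB
After move 2 (F): F=GGYY U=WGOO R=WRGR D=RRYB L=OYOB
After move 3 (U): U=OWOG F=WRYY R=WBGR B=OYWB L=GGOB
After move 4 (R'): R=BRWG U=OWOO F=WWYG D=RRYY B=BYRB
After move 5 (F'): F=WGWY U=OWBW R=RRRG D=GBYY L=GOOO
After move 6 (R): R=RRGR U=OGBY F=WBWY D=GRYB B=WYWB
Query 1: B[3] = B
Query 2: L[1] = O
Query 3: D[0] = G
Query 4: D[1] = R

Answer: B O G R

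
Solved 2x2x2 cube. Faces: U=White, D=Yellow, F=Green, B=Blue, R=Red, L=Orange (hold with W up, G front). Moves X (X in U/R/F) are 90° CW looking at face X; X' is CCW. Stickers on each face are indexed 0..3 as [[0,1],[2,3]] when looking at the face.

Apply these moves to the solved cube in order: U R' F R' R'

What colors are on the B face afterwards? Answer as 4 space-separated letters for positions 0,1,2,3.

Answer: W O R B

Derivation:
After move 1 (U): U=WWWW F=RRGG R=BBRR B=OOBB L=GGOO
After move 2 (R'): R=BRBR U=WBWO F=RWGW D=YRYG B=YOYB
After move 3 (F): F=GRWW U=WBOG R=WROR D=BBYG L=GYOR
After move 4 (R'): R=RRWO U=WYOY F=GBWG D=BRYW B=GOBB
After move 5 (R'): R=RORW U=WBOG F=GYWY D=BBYG B=WORB
Query: B face = WORB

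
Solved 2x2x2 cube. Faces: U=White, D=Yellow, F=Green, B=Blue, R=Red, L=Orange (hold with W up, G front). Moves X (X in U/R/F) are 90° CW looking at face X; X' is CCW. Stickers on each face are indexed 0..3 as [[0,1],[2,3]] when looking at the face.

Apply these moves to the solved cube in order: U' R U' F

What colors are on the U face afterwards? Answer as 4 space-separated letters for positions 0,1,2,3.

After move 1 (U'): U=WWWW F=OOGG R=GGRR B=RRBB L=BBOO
After move 2 (R): R=RGRG U=WOWG F=OYGY D=YBYR B=WRWB
After move 3 (U'): U=OGWW F=BBGY R=OYRG B=RGWB L=WROO
After move 4 (F): F=GBYB U=OGOR R=WYWG D=ROYR L=WYOB
Query: U face = OGOR

Answer: O G O R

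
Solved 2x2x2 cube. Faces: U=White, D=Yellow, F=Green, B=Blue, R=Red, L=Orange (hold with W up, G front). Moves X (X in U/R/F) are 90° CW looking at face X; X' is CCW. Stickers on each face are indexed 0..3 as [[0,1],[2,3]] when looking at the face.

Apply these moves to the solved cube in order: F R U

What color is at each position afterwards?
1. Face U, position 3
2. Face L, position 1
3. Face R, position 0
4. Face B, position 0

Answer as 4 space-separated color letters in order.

Answer: G R O O

Derivation:
After move 1 (F): F=GGGG U=WWOO R=WRWR D=RRYY L=OYOY
After move 2 (R): R=WWRR U=WGOG F=GRGY D=RBYB B=OBWB
After move 3 (U): U=OWGG F=WWGY R=OBRR B=OYWB L=GROY
Query 1: U[3] = G
Query 2: L[1] = R
Query 3: R[0] = O
Query 4: B[0] = O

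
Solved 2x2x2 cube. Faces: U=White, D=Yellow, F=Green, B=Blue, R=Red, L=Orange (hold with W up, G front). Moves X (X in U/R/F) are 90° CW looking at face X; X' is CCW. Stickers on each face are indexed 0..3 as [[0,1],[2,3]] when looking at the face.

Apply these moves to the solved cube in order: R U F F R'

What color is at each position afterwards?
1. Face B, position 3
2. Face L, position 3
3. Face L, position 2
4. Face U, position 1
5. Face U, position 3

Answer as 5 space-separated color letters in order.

Answer: B W O W O

Derivation:
After move 1 (R): R=RRRR U=WGWG F=GYGY D=YBYB B=WBWB
After move 2 (U): U=WWGG F=RRGY R=WBRR B=OOWB L=GYOO
After move 3 (F): F=GRYR U=WWOY R=GBGR D=RWYB L=GYOB
After move 4 (F): F=YGRR U=WWBY R=OBYR D=GGYB L=GROW
After move 5 (R'): R=BROY U=WWBO F=YWRY D=GGYR B=BOGB
Query 1: B[3] = B
Query 2: L[3] = W
Query 3: L[2] = O
Query 4: U[1] = W
Query 5: U[3] = O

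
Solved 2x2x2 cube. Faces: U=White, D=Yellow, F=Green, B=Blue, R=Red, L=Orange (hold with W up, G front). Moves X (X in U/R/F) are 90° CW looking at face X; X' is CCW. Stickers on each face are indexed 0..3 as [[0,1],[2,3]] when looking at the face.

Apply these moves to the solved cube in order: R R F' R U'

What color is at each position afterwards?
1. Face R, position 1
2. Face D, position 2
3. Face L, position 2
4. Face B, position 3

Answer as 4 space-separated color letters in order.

Answer: O Y O B

Derivation:
After move 1 (R): R=RRRR U=WGWG F=GYGY D=YBYB B=WBWB
After move 2 (R): R=RRRR U=WYWY F=GBGB D=YWYW B=GBGB
After move 3 (F'): F=BBGG U=WYRR R=WRYR D=OOYW L=OYOW
After move 4 (R): R=YWRR U=WBRG F=BOGW D=OGYG B=RBYB
After move 5 (U'): U=BGWR F=OYGW R=BORR B=YWYB L=RBOW
Query 1: R[1] = O
Query 2: D[2] = Y
Query 3: L[2] = O
Query 4: B[3] = B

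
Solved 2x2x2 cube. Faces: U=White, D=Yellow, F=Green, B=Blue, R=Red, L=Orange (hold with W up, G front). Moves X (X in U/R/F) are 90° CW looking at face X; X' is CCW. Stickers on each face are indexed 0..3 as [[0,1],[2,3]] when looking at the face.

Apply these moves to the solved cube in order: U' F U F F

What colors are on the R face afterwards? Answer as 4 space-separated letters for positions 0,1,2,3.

Answer: Y R O R

Derivation:
After move 1 (U'): U=WWWW F=OOGG R=GGRR B=RRBB L=BBOO
After move 2 (F): F=GOGO U=WWOB R=WGWR D=RGYY L=BYOY
After move 3 (U): U=OWBW F=WGGO R=RRWR B=BYBB L=GOOY
After move 4 (F): F=GWOG U=OWYO R=BRWR D=WRYY L=GROG
After move 5 (F): F=OGGW U=OWGR R=YROR D=WBYY L=GWOR
Query: R face = YROR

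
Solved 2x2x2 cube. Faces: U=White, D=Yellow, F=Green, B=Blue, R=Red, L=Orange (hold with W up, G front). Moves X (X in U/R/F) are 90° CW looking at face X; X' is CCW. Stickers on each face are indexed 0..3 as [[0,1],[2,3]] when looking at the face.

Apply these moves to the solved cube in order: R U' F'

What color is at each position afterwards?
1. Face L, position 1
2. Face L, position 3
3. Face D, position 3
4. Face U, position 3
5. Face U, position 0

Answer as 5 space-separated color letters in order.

Answer: W W B R G

Derivation:
After move 1 (R): R=RRRR U=WGWG F=GYGY D=YBYB B=WBWB
After move 2 (U'): U=GGWW F=OOGY R=GYRR B=RRWB L=WBOO
After move 3 (F'): F=OYOG U=GGGR R=BYYR D=BOYB L=WWOW
Query 1: L[1] = W
Query 2: L[3] = W
Query 3: D[3] = B
Query 4: U[3] = R
Query 5: U[0] = G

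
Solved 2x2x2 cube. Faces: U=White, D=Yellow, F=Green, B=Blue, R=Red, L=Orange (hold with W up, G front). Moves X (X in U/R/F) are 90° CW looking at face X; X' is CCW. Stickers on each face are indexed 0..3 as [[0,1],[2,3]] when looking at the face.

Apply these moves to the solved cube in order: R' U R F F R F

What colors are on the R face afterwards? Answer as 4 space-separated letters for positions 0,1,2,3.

Answer: Y O R Y

Derivation:
After move 1 (R'): R=RRRR U=WBWB F=GWGW D=YGYG B=YBYB
After move 2 (U): U=WWBB F=RRGW R=YBRR B=OOYB L=GWOO
After move 3 (R): R=RYRB U=WRBW F=RGGG D=YYYO B=BOWB
After move 4 (F): F=GRGG U=WROW R=BYWB D=RRYO L=GYOY
After move 5 (F): F=GGGR U=WRYY R=OYWB D=WBYO L=GROR
After move 6 (R): R=WOBY U=WGYR F=GBGO D=WWYB B=YORB
After move 7 (F): F=GGOB U=WGRR R=YORY D=BWYB L=GWOW
Query: R face = YORY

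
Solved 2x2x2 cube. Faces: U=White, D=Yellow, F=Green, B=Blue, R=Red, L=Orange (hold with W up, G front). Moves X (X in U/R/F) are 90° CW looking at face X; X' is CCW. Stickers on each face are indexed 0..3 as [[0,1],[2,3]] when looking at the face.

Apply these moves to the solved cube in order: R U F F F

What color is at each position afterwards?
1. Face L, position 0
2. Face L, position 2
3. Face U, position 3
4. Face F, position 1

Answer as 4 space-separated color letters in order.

After move 1 (R): R=RRRR U=WGWG F=GYGY D=YBYB B=WBWB
After move 2 (U): U=WWGG F=RRGY R=WBRR B=OOWB L=GYOO
After move 3 (F): F=GRYR U=WWOY R=GBGR D=RWYB L=GYOB
After move 4 (F): F=YGRR U=WWBY R=OBYR D=GGYB L=GROW
After move 5 (F): F=RYRG U=WWWR R=BBYR D=YOYB L=GGOG
Query 1: L[0] = G
Query 2: L[2] = O
Query 3: U[3] = R
Query 4: F[1] = Y

Answer: G O R Y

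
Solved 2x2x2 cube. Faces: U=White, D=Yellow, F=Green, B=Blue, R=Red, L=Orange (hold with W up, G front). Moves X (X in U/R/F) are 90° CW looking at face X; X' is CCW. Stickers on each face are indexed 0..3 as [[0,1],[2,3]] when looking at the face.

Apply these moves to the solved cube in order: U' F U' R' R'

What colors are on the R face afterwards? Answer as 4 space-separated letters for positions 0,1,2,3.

Answer: R W O G

Derivation:
After move 1 (U'): U=WWWW F=OOGG R=GGRR B=RRBB L=BBOO
After move 2 (F): F=GOGO U=WWOB R=WGWR D=RGYY L=BYOY
After move 3 (U'): U=WBWO F=BYGO R=GOWR B=WGBB L=RROY
After move 4 (R'): R=ORGW U=WBWW F=BBGO D=RYYO B=YGGB
After move 5 (R'): R=RWOG U=WGWY F=BBGW D=RBYO B=OGYB
Query: R face = RWOG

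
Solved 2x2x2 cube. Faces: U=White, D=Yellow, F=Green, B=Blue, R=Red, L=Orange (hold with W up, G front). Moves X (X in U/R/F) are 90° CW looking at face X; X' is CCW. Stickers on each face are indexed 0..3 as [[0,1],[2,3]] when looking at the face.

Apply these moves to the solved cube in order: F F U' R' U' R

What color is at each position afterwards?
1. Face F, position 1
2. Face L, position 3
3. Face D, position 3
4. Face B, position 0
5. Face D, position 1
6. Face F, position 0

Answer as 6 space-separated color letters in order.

After move 1 (F): F=GGGG U=WWOO R=WRWR D=RRYY L=OYOY
After move 2 (F): F=GGGG U=WWYY R=OROR D=WWYY L=OROR
After move 3 (U'): U=WYWY F=ORGG R=GGOR B=ORBB L=BBOR
After move 4 (R'): R=GRGO U=WBWO F=OYGY D=WRYG B=YRWB
After move 5 (U'): U=BOWW F=BBGY R=OYGO B=GRWB L=YROR
After move 6 (R): R=GOOY U=BBWY F=BRGG D=WWYG B=WROB
Query 1: F[1] = R
Query 2: L[3] = R
Query 3: D[3] = G
Query 4: B[0] = W
Query 5: D[1] = W
Query 6: F[0] = B

Answer: R R G W W B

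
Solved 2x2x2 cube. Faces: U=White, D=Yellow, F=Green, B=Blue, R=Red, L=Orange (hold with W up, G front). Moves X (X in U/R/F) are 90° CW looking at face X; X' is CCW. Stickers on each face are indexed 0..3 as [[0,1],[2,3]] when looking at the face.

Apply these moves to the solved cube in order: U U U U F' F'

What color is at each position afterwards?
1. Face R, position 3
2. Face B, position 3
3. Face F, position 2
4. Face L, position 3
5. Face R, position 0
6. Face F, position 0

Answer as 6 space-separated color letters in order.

Answer: R B G R O G

Derivation:
After move 1 (U): U=WWWW F=RRGG R=BBRR B=OOBB L=GGOO
After move 2 (U): U=WWWW F=BBGG R=OORR B=GGBB L=RROO
After move 3 (U): U=WWWW F=OOGG R=GGRR B=RRBB L=BBOO
After move 4 (U): U=WWWW F=GGGG R=RRRR B=BBBB L=OOOO
After move 5 (F'): F=GGGG U=WWRR R=YRYR D=OOYY L=OWOW
After move 6 (F'): F=GGGG U=WWYY R=OROR D=WWYY L=OROR
Query 1: R[3] = R
Query 2: B[3] = B
Query 3: F[2] = G
Query 4: L[3] = R
Query 5: R[0] = O
Query 6: F[0] = G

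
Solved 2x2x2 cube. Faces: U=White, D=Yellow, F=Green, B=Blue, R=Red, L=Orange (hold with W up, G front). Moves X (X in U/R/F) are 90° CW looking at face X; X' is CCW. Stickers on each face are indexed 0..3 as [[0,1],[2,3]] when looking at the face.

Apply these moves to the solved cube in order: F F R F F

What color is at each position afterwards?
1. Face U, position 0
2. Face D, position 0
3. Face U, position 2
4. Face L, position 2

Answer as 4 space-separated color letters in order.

After move 1 (F): F=GGGG U=WWOO R=WRWR D=RRYY L=OYOY
After move 2 (F): F=GGGG U=WWYY R=OROR D=WWYY L=OROR
After move 3 (R): R=OORR U=WGYG F=GWGY D=WBYB B=YBWB
After move 4 (F): F=GGYW U=WGRR R=YOGR D=ROYB L=OWOB
After move 5 (F): F=YGWG U=WGBW R=RORR D=GYYB L=OROO
Query 1: U[0] = W
Query 2: D[0] = G
Query 3: U[2] = B
Query 4: L[2] = O

Answer: W G B O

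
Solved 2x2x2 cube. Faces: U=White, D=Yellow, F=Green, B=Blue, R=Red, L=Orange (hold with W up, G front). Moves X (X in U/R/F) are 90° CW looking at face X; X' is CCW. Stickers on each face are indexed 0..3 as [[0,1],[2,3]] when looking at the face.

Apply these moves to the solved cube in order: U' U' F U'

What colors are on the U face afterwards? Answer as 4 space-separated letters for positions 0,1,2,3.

Answer: W R W O

Derivation:
After move 1 (U'): U=WWWW F=OOGG R=GGRR B=RRBB L=BBOO
After move 2 (U'): U=WWWW F=BBGG R=OORR B=GGBB L=RROO
After move 3 (F): F=GBGB U=WWOR R=WOWR D=ROYY L=RYOY
After move 4 (U'): U=WRWO F=RYGB R=GBWR B=WOBB L=GGOY
Query: U face = WRWO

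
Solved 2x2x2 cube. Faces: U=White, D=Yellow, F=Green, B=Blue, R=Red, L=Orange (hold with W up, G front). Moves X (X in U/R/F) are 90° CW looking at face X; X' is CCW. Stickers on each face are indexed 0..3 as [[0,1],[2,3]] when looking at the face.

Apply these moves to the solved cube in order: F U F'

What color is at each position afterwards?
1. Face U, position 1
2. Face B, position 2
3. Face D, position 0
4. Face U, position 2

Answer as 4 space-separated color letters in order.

Answer: W B G B

Derivation:
After move 1 (F): F=GGGG U=WWOO R=WRWR D=RRYY L=OYOY
After move 2 (U): U=OWOW F=WRGG R=BBWR B=OYBB L=GGOY
After move 3 (F'): F=RGWG U=OWBW R=RBRR D=GYYY L=GWOO
Query 1: U[1] = W
Query 2: B[2] = B
Query 3: D[0] = G
Query 4: U[2] = B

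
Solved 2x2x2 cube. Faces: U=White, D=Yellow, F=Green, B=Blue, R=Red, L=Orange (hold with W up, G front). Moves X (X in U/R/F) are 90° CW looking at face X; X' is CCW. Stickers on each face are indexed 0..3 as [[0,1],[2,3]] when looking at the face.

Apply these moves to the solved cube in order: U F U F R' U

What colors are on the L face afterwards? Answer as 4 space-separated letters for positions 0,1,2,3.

After move 1 (U): U=WWWW F=RRGG R=BBRR B=OOBB L=GGOO
After move 2 (F): F=GRGR U=WWOG R=WBWR D=RBYY L=GYOY
After move 3 (U): U=OWGW F=WBGR R=OOWR B=GYBB L=GROY
After move 4 (F): F=GWRB U=OWYR R=GOWR D=WOYY L=GROB
After move 5 (R'): R=ORGW U=OBYG F=GWRR D=WWYB B=YYOB
After move 6 (U): U=YOGB F=ORRR R=YYGW B=GROB L=GWOB
Query: L face = GWOB

Answer: G W O B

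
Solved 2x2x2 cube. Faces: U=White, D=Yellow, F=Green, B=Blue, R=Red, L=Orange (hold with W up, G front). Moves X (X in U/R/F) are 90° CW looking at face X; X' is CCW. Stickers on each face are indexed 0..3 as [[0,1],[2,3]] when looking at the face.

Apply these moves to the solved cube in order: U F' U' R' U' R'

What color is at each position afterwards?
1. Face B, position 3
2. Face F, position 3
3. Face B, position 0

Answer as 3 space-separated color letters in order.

After move 1 (U): U=WWWW F=RRGG R=BBRR B=OOBB L=GGOO
After move 2 (F'): F=RGRG U=WWBR R=YBYR D=GOYY L=GWOW
After move 3 (U'): U=WRWB F=GWRG R=RGYR B=YBBB L=OOOW
After move 4 (R'): R=GRRY U=WBWY F=GRRB D=GWYG B=YBOB
After move 5 (U'): U=BYWW F=OORB R=GRRY B=GROB L=YBOW
After move 6 (R'): R=RYGR U=BOWG F=OYRW D=GOYB B=GRWB
Query 1: B[3] = B
Query 2: F[3] = W
Query 3: B[0] = G

Answer: B W G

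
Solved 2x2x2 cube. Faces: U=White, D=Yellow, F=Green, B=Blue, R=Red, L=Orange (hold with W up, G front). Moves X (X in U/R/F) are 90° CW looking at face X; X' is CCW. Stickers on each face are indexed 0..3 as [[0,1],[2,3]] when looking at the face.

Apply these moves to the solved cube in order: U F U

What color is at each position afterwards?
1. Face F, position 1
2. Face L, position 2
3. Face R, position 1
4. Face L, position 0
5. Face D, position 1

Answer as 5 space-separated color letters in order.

After move 1 (U): U=WWWW F=RRGG R=BBRR B=OOBB L=GGOO
After move 2 (F): F=GRGR U=WWOG R=WBWR D=RBYY L=GYOY
After move 3 (U): U=OWGW F=WBGR R=OOWR B=GYBB L=GROY
Query 1: F[1] = B
Query 2: L[2] = O
Query 3: R[1] = O
Query 4: L[0] = G
Query 5: D[1] = B

Answer: B O O G B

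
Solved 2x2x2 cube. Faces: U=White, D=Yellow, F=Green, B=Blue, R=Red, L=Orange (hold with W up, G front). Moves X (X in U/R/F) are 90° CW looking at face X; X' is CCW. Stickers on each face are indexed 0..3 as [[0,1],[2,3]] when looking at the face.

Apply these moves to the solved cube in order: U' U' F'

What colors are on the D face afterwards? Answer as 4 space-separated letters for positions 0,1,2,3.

After move 1 (U'): U=WWWW F=OOGG R=GGRR B=RRBB L=BBOO
After move 2 (U'): U=WWWW F=BBGG R=OORR B=GGBB L=RROO
After move 3 (F'): F=BGBG U=WWOR R=YOYR D=ROYY L=RWOW
Query: D face = ROYY

Answer: R O Y Y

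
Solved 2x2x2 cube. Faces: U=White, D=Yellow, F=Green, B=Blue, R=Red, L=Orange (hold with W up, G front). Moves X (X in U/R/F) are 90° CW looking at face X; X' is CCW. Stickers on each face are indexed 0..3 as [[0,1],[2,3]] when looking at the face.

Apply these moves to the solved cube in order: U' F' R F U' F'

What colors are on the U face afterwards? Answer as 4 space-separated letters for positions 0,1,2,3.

Answer: G W O G

Derivation:
After move 1 (U'): U=WWWW F=OOGG R=GGRR B=RRBB L=BBOO
After move 2 (F'): F=OGOG U=WWGR R=YGYR D=BOYY L=BWOW
After move 3 (R): R=YYRG U=WGGG F=OOOY D=BBYR B=RRWB
After move 4 (F): F=OOYO U=WGWW R=GYGG D=RYYR L=BBOB
After move 5 (U'): U=GWWW F=BBYO R=OOGG B=GYWB L=RROB
After move 6 (F'): F=BOBY U=GWOG R=YORG D=RBYR L=RWOW
Query: U face = GWOG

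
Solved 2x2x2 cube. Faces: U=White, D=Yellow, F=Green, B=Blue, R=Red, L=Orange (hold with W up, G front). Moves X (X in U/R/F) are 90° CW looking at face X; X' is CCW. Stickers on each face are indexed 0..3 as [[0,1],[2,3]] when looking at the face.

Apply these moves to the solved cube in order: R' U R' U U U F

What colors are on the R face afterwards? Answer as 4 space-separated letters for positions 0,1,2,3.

After move 1 (R'): R=RRRR U=WBWB F=GWGW D=YGYG B=YBYB
After move 2 (U): U=WWBB F=RRGW R=YBRR B=OOYB L=GWOO
After move 3 (R'): R=BRYR U=WYBO F=RWGB D=YRYW B=GOGB
After move 4 (U): U=BWOY F=BRGB R=GOYR B=GWGB L=RWOO
After move 5 (U): U=OBYW F=GOGB R=GWYR B=RWGB L=BROO
After move 6 (U): U=YOWB F=GWGB R=RWYR B=BRGB L=GOOO
After move 7 (F): F=GGBW U=YOOO R=WWBR D=YRYW L=GYOR
Query: R face = WWBR

Answer: W W B R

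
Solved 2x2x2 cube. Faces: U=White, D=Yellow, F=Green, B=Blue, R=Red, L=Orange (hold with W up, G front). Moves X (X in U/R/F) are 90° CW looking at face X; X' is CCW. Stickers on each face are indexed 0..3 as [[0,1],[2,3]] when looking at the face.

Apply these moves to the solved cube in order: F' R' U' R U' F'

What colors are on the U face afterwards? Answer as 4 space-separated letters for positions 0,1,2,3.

Answer: W R O Y

Derivation:
After move 1 (F'): F=GGGG U=WWRR R=YRYR D=OOYY L=OWOW
After move 2 (R'): R=RRYY U=WBRB F=GWGR D=OGYG B=YBOB
After move 3 (U'): U=BBWR F=OWGR R=GWYY B=RROB L=YBOW
After move 4 (R): R=YGYW U=BWWR F=OGGG D=OOYR B=RRBB
After move 5 (U'): U=WRBW F=YBGG R=OGYW B=YGBB L=RROW
After move 6 (F'): F=BGYG U=WROY R=OGOW D=RWYR L=RWOB
Query: U face = WROY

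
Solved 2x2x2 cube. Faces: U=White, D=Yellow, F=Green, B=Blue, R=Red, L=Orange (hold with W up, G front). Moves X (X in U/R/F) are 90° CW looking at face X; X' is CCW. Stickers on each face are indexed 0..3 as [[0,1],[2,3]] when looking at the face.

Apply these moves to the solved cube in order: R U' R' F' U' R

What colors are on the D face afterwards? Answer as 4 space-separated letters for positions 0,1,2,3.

Answer: B B Y O

Derivation:
After move 1 (R): R=RRRR U=WGWG F=GYGY D=YBYB B=WBWB
After move 2 (U'): U=GGWW F=OOGY R=GYRR B=RRWB L=WBOO
After move 3 (R'): R=YRGR U=GWWR F=OGGW D=YOYY B=BRBB
After move 4 (F'): F=GWOG U=GWYG R=ORYR D=BOYY L=WROW
After move 5 (U'): U=WGGY F=WROG R=GWYR B=ORBB L=BROW
After move 6 (R): R=YGRW U=WRGG F=WOOY D=BBYO B=YRGB
Query: D face = BBYO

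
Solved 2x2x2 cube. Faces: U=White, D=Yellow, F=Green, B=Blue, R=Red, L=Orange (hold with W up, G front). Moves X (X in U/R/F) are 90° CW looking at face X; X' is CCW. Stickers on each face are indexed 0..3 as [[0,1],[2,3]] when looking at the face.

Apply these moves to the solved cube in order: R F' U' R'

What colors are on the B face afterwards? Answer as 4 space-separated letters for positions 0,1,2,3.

After move 1 (R): R=RRRR U=WGWG F=GYGY D=YBYB B=WBWB
After move 2 (F'): F=YYGG U=WGRR R=BRYR D=OOYB L=OGOW
After move 3 (U'): U=GRWR F=OGGG R=YYYR B=BRWB L=WBOW
After move 4 (R'): R=YRYY U=GWWB F=ORGR D=OGYG B=BROB
Query: B face = BROB

Answer: B R O B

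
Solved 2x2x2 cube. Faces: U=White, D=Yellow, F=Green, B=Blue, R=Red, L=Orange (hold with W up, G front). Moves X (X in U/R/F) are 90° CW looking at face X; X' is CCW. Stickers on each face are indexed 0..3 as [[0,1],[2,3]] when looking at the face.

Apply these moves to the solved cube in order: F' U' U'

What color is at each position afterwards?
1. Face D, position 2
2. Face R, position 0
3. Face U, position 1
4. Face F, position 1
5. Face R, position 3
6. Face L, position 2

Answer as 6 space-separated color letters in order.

Answer: Y O R B R O

Derivation:
After move 1 (F'): F=GGGG U=WWRR R=YRYR D=OOYY L=OWOW
After move 2 (U'): U=WRWR F=OWGG R=GGYR B=YRBB L=BBOW
After move 3 (U'): U=RRWW F=BBGG R=OWYR B=GGBB L=YROW
Query 1: D[2] = Y
Query 2: R[0] = O
Query 3: U[1] = R
Query 4: F[1] = B
Query 5: R[3] = R
Query 6: L[2] = O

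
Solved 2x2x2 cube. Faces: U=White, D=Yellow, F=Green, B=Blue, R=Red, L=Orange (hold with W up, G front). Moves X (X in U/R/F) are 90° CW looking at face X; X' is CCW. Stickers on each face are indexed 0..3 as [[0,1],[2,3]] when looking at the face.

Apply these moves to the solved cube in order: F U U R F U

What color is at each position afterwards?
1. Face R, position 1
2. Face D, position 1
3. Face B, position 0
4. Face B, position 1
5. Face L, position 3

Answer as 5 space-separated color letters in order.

After move 1 (F): F=GGGG U=WWOO R=WRWR D=RRYY L=OYOY
After move 2 (U): U=OWOW F=WRGG R=BBWR B=OYBB L=GGOY
After move 3 (U): U=OOWW F=BBGG R=OYWR B=GGBB L=WROY
After move 4 (R): R=WORY U=OBWG F=BRGY D=RBYG B=WGOB
After move 5 (F): F=GBYR U=OBYR R=WOGY D=RWYG L=WROB
After move 6 (U): U=YORB F=WOYR R=WGGY B=WROB L=GBOB
Query 1: R[1] = G
Query 2: D[1] = W
Query 3: B[0] = W
Query 4: B[1] = R
Query 5: L[3] = B

Answer: G W W R B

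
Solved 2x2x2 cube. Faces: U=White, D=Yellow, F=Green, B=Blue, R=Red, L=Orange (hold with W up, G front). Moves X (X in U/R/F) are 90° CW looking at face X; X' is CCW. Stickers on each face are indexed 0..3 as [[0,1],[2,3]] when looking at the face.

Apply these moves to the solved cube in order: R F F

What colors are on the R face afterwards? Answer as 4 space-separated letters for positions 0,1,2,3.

After move 1 (R): R=RRRR U=WGWG F=GYGY D=YBYB B=WBWB
After move 2 (F): F=GGYY U=WGOO R=WRGR D=RRYB L=OYOB
After move 3 (F): F=YGYG U=WGBY R=OROR D=GWYB L=OROR
Query: R face = OROR

Answer: O R O R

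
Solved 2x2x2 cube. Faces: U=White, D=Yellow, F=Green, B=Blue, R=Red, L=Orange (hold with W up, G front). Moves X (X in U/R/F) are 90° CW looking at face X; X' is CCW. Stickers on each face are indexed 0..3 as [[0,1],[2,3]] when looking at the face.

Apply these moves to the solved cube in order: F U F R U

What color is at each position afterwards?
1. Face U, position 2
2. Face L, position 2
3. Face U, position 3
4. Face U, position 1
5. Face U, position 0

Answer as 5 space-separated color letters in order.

After move 1 (F): F=GGGG U=WWOO R=WRWR D=RRYY L=OYOY
After move 2 (U): U=OWOW F=WRGG R=BBWR B=OYBB L=GGOY
After move 3 (F): F=GWGR U=OWYG R=OBWR D=WBYY L=GROR
After move 4 (R): R=WORB U=OWYR F=GBGY D=WBYO B=GYWB
After move 5 (U): U=YORW F=WOGY R=GYRB B=GRWB L=GBOR
Query 1: U[2] = R
Query 2: L[2] = O
Query 3: U[3] = W
Query 4: U[1] = O
Query 5: U[0] = Y

Answer: R O W O Y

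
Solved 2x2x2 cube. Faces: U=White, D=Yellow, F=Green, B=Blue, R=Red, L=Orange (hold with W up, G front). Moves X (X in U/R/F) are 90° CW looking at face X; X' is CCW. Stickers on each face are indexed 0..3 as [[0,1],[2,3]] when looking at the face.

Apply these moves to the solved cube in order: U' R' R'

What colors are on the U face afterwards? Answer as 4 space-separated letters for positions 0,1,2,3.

After move 1 (U'): U=WWWW F=OOGG R=GGRR B=RRBB L=BBOO
After move 2 (R'): R=GRGR U=WBWR F=OWGW D=YOYG B=YRYB
After move 3 (R'): R=RRGG U=WYWY F=OBGR D=YWYW B=GROB
Query: U face = WYWY

Answer: W Y W Y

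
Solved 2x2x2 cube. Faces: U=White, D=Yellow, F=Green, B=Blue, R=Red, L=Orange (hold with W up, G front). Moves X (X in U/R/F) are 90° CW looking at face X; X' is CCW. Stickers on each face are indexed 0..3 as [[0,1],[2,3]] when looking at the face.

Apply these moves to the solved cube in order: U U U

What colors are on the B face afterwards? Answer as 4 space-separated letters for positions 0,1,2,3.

Answer: R R B B

Derivation:
After move 1 (U): U=WWWW F=RRGG R=BBRR B=OOBB L=GGOO
After move 2 (U): U=WWWW F=BBGG R=OORR B=GGBB L=RROO
After move 3 (U): U=WWWW F=OOGG R=GGRR B=RRBB L=BBOO
Query: B face = RRBB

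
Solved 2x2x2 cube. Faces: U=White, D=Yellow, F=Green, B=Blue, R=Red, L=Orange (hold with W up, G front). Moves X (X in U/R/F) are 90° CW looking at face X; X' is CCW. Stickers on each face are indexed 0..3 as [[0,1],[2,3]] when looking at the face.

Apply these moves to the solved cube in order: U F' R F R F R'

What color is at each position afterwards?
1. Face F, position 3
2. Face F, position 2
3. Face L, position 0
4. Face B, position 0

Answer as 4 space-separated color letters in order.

After move 1 (U): U=WWWW F=RRGG R=BBRR B=OOBB L=GGOO
After move 2 (F'): F=RGRG U=WWBR R=YBYR D=GOYY L=GWOW
After move 3 (R): R=YYRB U=WGBG F=RORY D=GBYO B=ROWB
After move 4 (F): F=RRYO U=WGWW R=BYGB D=RYYO L=GGOB
After move 5 (R): R=GBBY U=WRWO F=RYYO D=RWYR B=WOGB
After move 6 (F): F=YROY U=WRBG R=WBOY D=BGYR L=GROW
After move 7 (R'): R=BYWO U=WGBW F=YROG D=BRYY B=ROGB
Query 1: F[3] = G
Query 2: F[2] = O
Query 3: L[0] = G
Query 4: B[0] = R

Answer: G O G R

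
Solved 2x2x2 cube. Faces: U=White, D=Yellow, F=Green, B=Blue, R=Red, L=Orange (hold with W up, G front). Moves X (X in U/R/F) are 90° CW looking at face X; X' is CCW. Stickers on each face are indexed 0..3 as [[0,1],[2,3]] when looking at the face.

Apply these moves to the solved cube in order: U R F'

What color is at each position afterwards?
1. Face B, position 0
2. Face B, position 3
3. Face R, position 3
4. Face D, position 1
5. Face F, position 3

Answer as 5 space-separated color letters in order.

Answer: W B B O G

Derivation:
After move 1 (U): U=WWWW F=RRGG R=BBRR B=OOBB L=GGOO
After move 2 (R): R=RBRB U=WRWG F=RYGY D=YBYO B=WOWB
After move 3 (F'): F=YYRG U=WRRR R=BBYB D=GOYO L=GGOW
Query 1: B[0] = W
Query 2: B[3] = B
Query 3: R[3] = B
Query 4: D[1] = O
Query 5: F[3] = G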